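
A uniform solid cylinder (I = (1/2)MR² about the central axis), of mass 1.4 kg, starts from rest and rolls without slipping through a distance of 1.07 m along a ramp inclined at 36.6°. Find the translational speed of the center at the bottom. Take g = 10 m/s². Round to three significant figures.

v ≈ 2.92 m/s

The moment of inertia is (1/2)MR², giving k ≡ I/(MR²) = 0.5.
Rolling without slipping gives ω = v/R, so the total kinetic energy is ½Mv² + ½Iω² = ½(1+k)Mv² = (3/4)Mv².
The vertical drop is h = L sinθ = 1.07 × sin36.6° = 0.638 m.
Energy conservation: Mgh = (3/4)Mv², so v = √(2gh/(1+k)) = √(2 × 10 × 0.638 / 1.5) ≈ 2.92 m/s.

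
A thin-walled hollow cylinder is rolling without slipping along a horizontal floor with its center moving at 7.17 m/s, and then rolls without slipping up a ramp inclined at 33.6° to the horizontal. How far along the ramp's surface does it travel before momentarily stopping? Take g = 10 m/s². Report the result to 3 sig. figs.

d ≈ 9.29 m

With I = MR², the ratio k = I/(MR²) is 1.
Pure rolling means v = ωR; then KE = ½Mv² + ½I(v/R)² = ½(1+k)Mv² = Mv².
Setting this equal to Mgh gives the vertical rise h = (1+k)v₀²/(2g) = 2×7.17²/(2×10) = 5.141 m.
The distance along the slope is d = h/sinθ = 5.141/sin33.6° ≈ 9.29 m.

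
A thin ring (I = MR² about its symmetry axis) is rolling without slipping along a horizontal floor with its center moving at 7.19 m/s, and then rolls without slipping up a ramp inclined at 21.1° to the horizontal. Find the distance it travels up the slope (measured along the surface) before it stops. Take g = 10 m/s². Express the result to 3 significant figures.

The moment of inertia is MR², giving k ≡ I/(MR²) = 1.
Since it rolls without slipping, ω = v/R and KE = ½Mv² + ½Iω² = ½(1+k)Mv² = Mv².
Setting this equal to Mgh gives the vertical rise h = (1+k)v₀²/(2g) = 2×7.19²/(2×10) = 5.17 m.
Along the incline, d = h/sinθ = 5.17/sin21.1° ≈ 14.4 m.

d ≈ 14.4 m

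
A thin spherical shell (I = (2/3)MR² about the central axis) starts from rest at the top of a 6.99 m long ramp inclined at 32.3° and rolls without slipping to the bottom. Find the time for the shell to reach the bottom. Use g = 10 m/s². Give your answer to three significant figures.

For this body I = (2/3)MR², i.e. k = I/(MR²) = 2/3.
Along the incline Mg sinθ − f = Ma, and torque about the center fR = Iα = kMR²(a/R) gives f = kMa.
Hence a = g sinθ/(1+k) = 10×sin32.3°/1.667 = 3.206 m/s².
With constant a from rest, t = √(2L/a) = √(2·6.99/3.206) ≈ 2.09 s.

t ≈ 2.09 s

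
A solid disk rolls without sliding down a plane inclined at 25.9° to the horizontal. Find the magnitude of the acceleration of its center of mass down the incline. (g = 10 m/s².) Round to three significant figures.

The moment of inertia is (1/2)MR², giving k ≡ I/(MR²) = 0.5.
Along the incline Mg sinθ − f = Ma, and torque about the center fR = Iα = kMR²(a/R) gives f = kMa.
Eliminating f: Mg sinθ = (1+k)Ma, so a = g sinθ/(1+k) = 10 × sin25.9° / 1.5 ≈ 2.91 m/s².

a ≈ 2.91 m/s²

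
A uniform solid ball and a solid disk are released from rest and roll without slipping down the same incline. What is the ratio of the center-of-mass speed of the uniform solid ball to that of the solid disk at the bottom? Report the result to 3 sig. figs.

v_ratio ≈ 1.04

Each satisfies Mgh = ½(1+k)Mv² with k = I/(MR²), so v ∝ 1/√(1+k).
For the uniform solid ball k = 0.4; for the solid disk k = 0.5.
v₁/v₂ = √((1+k₂)/(1+k₁)) = √(1.5/1.4) ≈ 1.04.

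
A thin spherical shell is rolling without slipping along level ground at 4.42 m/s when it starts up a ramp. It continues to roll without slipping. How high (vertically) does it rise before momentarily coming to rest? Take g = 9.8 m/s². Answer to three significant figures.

h ≈ 1.66 m

For this body I = (2/3)MR², i.e. k = I/(MR²) = 2/3.
Since it rolls without slipping, ω = v/R and KE = ½Mv² + ½Iω² = ½(1+k)Mv² = (5/6)Mv².
All of this converts to potential energy at the highest point: (5/6)Mv₀² = Mgh.
Thus h = (1+k)v₀²/(2g) = 1.667 × 4.42² / (2 × 9.8) ≈ 1.66 m.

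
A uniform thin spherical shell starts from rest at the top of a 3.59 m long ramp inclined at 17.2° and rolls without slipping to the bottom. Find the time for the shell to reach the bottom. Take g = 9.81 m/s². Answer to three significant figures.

For this body I = (2/3)MR², i.e. k = I/(MR²) = 2/3.
Translational: Mg sinθ − f = Ma. Rotational about the CM: fR = Iα = kMRa, so f = kMa.
Hence a = g sinθ/(1+k) = 9.81×sin17.2°/1.667 = 1.741 m/s².
With constant a from rest, t = √(2L/a) = √(2·3.59/1.741) ≈ 2.03 s.

t ≈ 2.03 s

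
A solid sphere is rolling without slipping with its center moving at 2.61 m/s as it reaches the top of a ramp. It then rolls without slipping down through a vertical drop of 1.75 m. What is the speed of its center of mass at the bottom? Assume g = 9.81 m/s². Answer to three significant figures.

For this body I = (2/5)MR², i.e. k = I/(MR²) = 0.4.
Rolling without slipping gives ω = v/R, so the total kinetic energy is ½Mv² + ½Iω² = ½(1+k)Mv² = (7/10)Mv².
Conserving energy between top and bottom: (7/10)Mv² = (7/10)Mv₀² + Mgh, hence v² = v₀² + 2gh/(1+k).
v = √(2.61² + 2×9.81×1.75/1.4) = √31.34 ≈ 5.60 m/s.

v ≈ 5.60 m/s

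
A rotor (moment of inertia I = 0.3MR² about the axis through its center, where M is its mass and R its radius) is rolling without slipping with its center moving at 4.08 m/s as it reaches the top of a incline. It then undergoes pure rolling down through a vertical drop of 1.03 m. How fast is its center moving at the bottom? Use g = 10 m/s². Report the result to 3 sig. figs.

v ≈ 5.70 m/s

With I = 0.3MR², the ratio k = I/(MR²) is 0.3.
The rolling condition ω = v/R makes the rotational term ½I(v/R)² = ½kMv², so KE_total = ½(1+k)Mv² = (13/20)Mv².
Energy conservation: (13/20)Mv₀² + Mgh = (13/20)Mv², so v² = v₀² + 2gh/(1+k).
v = √(4.08² + 2×10×1.03/1.3) = √32.49 ≈ 5.70 m/s.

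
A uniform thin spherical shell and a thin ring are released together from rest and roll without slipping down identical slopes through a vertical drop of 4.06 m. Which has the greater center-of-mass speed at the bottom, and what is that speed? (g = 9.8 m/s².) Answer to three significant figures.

the uniform thin spherical shell, at v ≈ 6.91 m/s

For rolling without slipping, Mgh = ½(1+k)Mv² where k = I/(MR²), so v = √(2gh/(1+k)).
Uniform thin spherical shell: k = 2/3, giving v = √(2×9.8×4.06/1.667) = 6.91 m/s.
Thin ring: k = 1, giving v = √(2×9.8×4.06/2) = 6.308 m/s.
The smaller k wins: the uniform thin spherical shell, at ≈ 6.91 m/s.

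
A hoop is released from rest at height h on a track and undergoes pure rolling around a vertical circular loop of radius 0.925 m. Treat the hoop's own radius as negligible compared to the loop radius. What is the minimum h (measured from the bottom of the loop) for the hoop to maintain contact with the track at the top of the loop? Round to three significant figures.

h_min ≈ 2.78 m

With I = MR², the ratio k = I/(MR²) is 1.
At the top, contact is just lost when gravity alone supplies the centripetal force: Mg = Mv_top²/r, i.e. v_top² = gr.
With ω = v/R, the kinetic energy at speed v is ½(1+k)Mv² = Mv².
Energy conservation from release (height h) to the top (height 2r): Mgh = Mg(2r) + M·gr.
Thus h_min = 2r + (1+k)r/2 = r(2 + 2/2) = 0.925 × 3 ≈ 2.78 m.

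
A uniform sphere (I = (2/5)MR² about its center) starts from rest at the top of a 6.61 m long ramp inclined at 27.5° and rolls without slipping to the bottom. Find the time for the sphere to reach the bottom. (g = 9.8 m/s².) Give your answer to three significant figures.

t ≈ 2.02 s

For this body I = (2/5)MR², i.e. k = I/(MR²) = 0.4.
Newton's second law down the slope: Mg sinθ − f = Ma. The torque equation fR = Iα (with α = a/R) gives f = kMa.
Hence a = g sinθ/(1+k) = 9.8×sin27.5°/1.4 = 3.232 m/s².
With constant a from rest, t = √(2L/a) = √(2·6.61/3.232) ≈ 2.02 s.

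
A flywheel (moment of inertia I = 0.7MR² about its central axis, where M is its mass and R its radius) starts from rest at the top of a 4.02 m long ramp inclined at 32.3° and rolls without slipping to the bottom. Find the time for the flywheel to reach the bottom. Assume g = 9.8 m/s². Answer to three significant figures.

t ≈ 1.62 s

With I = 0.7MR², the ratio k = I/(MR²) is 0.7.
Along the incline Mg sinθ − f = Ma, and torque about the center fR = Iα = kMR²(a/R) gives f = kMa.
Hence a = g sinθ/(1+k) = 9.8×sin32.3°/1.7 = 3.08 m/s².
With constant a from rest, t = √(2L/a) = √(2·4.02/3.08) ≈ 1.62 s.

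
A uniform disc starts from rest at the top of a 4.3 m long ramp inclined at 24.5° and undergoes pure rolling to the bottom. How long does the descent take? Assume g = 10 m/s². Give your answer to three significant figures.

The moment of inertia is (1/2)MR², giving k ≡ I/(MR²) = 0.5.
Translational: Mg sinθ − f = Ma. Rotational about the CM: fR = Iα = kMRa, so f = kMa.
Hence a = g sinθ/(1+k) = 10×sin24.5°/1.5 = 2.765 m/s².
With constant a from rest, t = √(2L/a) = √(2·4.3/2.765) ≈ 1.76 s.

t ≈ 1.76 s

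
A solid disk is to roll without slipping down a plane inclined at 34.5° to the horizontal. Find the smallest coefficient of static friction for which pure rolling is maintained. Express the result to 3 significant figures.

For this body I = (1/2)MR², i.e. k = I/(MR²) = 0.5.
Translational: Mg sinθ − f = Ma. Rotational about the CM: fR = Iα = kMRa, so f = kMa.
These give a = g sinθ/(1+k) and the required friction f = kMg sinθ/(1+k).
The normal force is N = Mg cosθ, so μ_min = f/N = k tanθ/(1+k).
μ_min = 0.5 × tan34.5° / 1.5 ≈ 0.229.

μ_min ≈ 0.229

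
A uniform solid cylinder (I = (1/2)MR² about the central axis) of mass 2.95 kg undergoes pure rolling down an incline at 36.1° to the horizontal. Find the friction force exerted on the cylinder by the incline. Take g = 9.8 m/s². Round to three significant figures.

f ≈ 5.68 N

With I = (1/2)MR², the ratio k = I/(MR²) is 0.5.
Along the incline Mg sinθ − f = Ma, and torque about the center fR = Iα = kMR²(a/R) gives f = kMa.
Combining, a = g sinθ/(1+k) and f = kMa = kMg sinθ/(1+k).
f = 0.5 × 2.95 × 9.8 × sin36.1° / 1.5 ≈ 5.68 N.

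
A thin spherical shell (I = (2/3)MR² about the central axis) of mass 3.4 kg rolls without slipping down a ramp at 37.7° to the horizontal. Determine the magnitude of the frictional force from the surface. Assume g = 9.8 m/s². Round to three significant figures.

f ≈ 8.15 N

Here I = (2/3)MR², so the shape factor k = I/(MR²) = 2/3.
Along the incline Mg sinθ − f = Ma, and torque about the center fR = Iα = kMR²(a/R) gives f = kMa.
Combining, a = g sinθ/(1+k) and f = kMa = kMg sinθ/(1+k).
f = (2/3) × 3.4 × 9.8 × sin37.7° / 1.667 ≈ 8.15 N.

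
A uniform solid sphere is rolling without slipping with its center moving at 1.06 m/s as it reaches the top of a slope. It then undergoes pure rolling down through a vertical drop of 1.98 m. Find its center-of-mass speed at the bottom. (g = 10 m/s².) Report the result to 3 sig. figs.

The moment of inertia is (2/5)MR², giving k ≡ I/(MR²) = 0.4.
The rolling condition ω = v/R makes the rotational term ½I(v/R)² = ½kMv², so KE_total = ½(1+k)Mv² = (7/10)Mv².
Energy conservation: (7/10)Mv₀² + Mgh = (7/10)Mv², so v² = v₀² + 2gh/(1+k).
v = √(1.06² + 2×10×1.98/1.4) = √29.41 ≈ 5.42 m/s.

v ≈ 5.42 m/s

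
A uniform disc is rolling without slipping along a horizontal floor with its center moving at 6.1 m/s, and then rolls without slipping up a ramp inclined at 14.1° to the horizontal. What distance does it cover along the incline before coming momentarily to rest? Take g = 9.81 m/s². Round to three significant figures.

For this body I = (1/2)MR², i.e. k = I/(MR²) = 0.5.
Since it rolls without slipping, ω = v/R and KE = ½Mv² + ½Iω² = ½(1+k)Mv² = (3/4)Mv².
Setting this equal to Mgh gives the vertical rise h = (1+k)v₀²/(2g) = 1.5×6.1²/(2×9.81) = 2.845 m.
Along the incline, d = h/sinθ = 2.845/sin14.1° ≈ 11.7 m.

d ≈ 11.7 m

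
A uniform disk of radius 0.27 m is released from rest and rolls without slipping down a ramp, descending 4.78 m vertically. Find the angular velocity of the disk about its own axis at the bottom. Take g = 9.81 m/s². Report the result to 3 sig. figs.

ω ≈ 29.3 rad/s

The moment of inertia is (1/2)MR², giving k ≡ I/(MR²) = 0.5.
Pure rolling means v = ωR; then KE = ½Mv² + ½I(v/R)² = ½(1+k)Mv² = (3/4)Mv².
Energy conservation Mgh = ½(1+k)Mv² gives v = √(2gh/(1+k)) = √(2 × 9.81 × 4.78 / 1.5) = 7.907 m/s.
The angular speed follows from ω = v/R = 7.907/0.27 ≈ 29.3 rad/s.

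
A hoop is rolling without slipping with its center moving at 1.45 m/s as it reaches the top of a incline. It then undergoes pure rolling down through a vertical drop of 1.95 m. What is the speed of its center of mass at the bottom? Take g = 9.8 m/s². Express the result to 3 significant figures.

v ≈ 4.61 m/s

Here I = MR², so the shape factor k = I/(MR²) = 1.
Rolling without slipping gives ω = v/R, so the total kinetic energy is ½Mv² + ½Iω² = ½(1+k)Mv² = Mv².
Energy conservation: Mv₀² + Mgh = Mv², so v² = v₀² + 2gh/(1+k).
v = √(1.45² + 2×9.8×1.95/2) = √21.21 ≈ 4.61 m/s.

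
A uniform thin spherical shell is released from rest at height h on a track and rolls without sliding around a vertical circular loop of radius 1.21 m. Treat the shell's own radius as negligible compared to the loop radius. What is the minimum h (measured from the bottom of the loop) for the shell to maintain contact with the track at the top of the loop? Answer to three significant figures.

h_min ≈ 3.43 m

The moment of inertia is (2/3)MR², giving k ≡ I/(MR²) = 2/3.
At the top, contact is just lost when gravity alone supplies the centripetal force: Mg = Mv_top²/r, i.e. v_top² = gr.
With ω = v/R, the kinetic energy at speed v is ½(1+k)Mv² = (5/6)Mv².
Energy conservation from release (height h) to the top (height 2r): Mgh = Mg(2r) + (5/6)M·gr.
Thus h_min = 2r + (1+k)r/2 = r(2 + 1.667/2) = 1.21 × 2.833 ≈ 3.43 m.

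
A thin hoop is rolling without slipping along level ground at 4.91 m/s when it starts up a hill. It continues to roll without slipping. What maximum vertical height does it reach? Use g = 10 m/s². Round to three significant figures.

For this body I = MR², i.e. k = I/(MR²) = 1.
Rolling without slipping gives ω = v/R, so the total kinetic energy is ½Mv² + ½Iω² = ½(1+k)Mv² = Mv².
At the top the kinetic energy is zero, so Mv₀² = Mgh.
Thus h = (1+k)v₀²/(2g) = 2 × 4.91² / (2 × 10) ≈ 2.41 m.

h ≈ 2.41 m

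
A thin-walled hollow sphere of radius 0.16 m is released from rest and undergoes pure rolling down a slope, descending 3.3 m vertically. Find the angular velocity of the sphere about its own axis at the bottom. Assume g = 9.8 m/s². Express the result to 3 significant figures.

ω ≈ 38.9 rad/s

For this body I = (2/3)MR², i.e. k = I/(MR²) = 2/3.
Since it rolls without slipping, ω = v/R and KE = ½Mv² + ½Iω² = ½(1+k)Mv² = (5/6)Mv².
Energy conservation Mgh = ½(1+k)Mv² gives v = √(2gh/(1+k)) = √(2 × 9.8 × 3.3 / 1.667) = 6.23 m/s.
The angular speed follows from ω = v/R = 6.23/0.16 ≈ 38.9 rad/s.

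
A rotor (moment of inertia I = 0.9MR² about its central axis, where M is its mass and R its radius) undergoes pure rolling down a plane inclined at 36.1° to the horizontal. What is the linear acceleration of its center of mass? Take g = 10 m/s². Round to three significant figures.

a ≈ 3.10 m/s²

The moment of inertia is 0.9MR², giving k ≡ I/(MR²) = 0.9.
Translational: Mg sinθ − f = Ma. Rotational about the CM: fR = Iα = kMRa, so f = kMa.
Eliminating f: Mg sinθ = (1+k)Ma, so a = g sinθ/(1+k) = 10 × sin36.1° / 1.9 ≈ 3.10 m/s².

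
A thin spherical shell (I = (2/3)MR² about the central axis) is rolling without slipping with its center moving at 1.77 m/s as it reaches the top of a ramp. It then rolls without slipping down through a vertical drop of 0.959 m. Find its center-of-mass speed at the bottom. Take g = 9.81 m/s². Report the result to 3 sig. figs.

v ≈ 3.80 m/s

For this body I = (2/3)MR², i.e. k = I/(MR²) = 2/3.
Since it rolls without slipping, ω = v/R and KE = ½Mv² + ½Iω² = ½(1+k)Mv² = (5/6)Mv².
Conserving energy between top and bottom: (5/6)Mv² = (5/6)Mv₀² + Mgh, hence v² = v₀² + 2gh/(1+k).
v = √(1.77² + 2×9.81×0.959/1.667) = √14.42 ≈ 3.80 m/s.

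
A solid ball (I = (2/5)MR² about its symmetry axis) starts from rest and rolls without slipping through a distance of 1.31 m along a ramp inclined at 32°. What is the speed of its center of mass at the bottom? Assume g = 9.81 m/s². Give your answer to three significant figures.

v ≈ 3.12 m/s

The moment of inertia is (2/5)MR², giving k ≡ I/(MR²) = 0.4.
The rolling condition ω = v/R makes the rotational term ½I(v/R)² = ½kMv², so KE_total = ½(1+k)Mv² = (7/10)Mv².
The vertical drop is h = L sinθ = 1.31 × sin32° = 0.6942 m.
Setting Mgh = (7/10)Mv² gives v = √(2gh/(1+k)) = √(2·9.81·0.6942/1.4) ≈ 3.12 m/s.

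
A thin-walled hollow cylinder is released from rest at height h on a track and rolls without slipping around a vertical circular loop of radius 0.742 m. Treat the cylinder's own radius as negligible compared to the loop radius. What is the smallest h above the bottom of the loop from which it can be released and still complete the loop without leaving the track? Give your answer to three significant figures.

h_min ≈ 2.23 m

For this body I = MR², i.e. k = I/(MR²) = 1.
At the top of the loop, the minimum-contact condition is Mg = Mv_top²/r, so v_top² = gr.
With ω = v/R, the kinetic energy at speed v is ½(1+k)Mv² = Mv².
Energy conservation from release (height h) to the top (height 2r): Mgh = Mg(2r) + M·gr.
Thus h_min = 2r + (1+k)r/2 = r(2 + 2/2) = 0.742 × 3 ≈ 2.23 m.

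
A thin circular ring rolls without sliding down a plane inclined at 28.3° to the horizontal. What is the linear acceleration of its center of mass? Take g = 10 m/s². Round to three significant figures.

The moment of inertia is MR², giving k ≡ I/(MR²) = 1.
Newton's second law down the slope: Mg sinθ − f = Ma. The torque equation fR = Iα (with α = a/R) gives f = kMa.
Eliminating f: Mg sinθ = (1+k)Ma, so a = g sinθ/(1+k) = 10 × sin28.3° / 2 ≈ 2.37 m/s².

a ≈ 2.37 m/s²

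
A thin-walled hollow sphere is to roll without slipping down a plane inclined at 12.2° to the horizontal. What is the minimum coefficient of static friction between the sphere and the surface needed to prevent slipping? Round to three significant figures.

μ_min ≈ 0.0865

The moment of inertia is (2/3)MR², giving k ≡ I/(MR²) = 2/3.
Along the incline Mg sinθ − f = Ma, and torque about the center fR = Iα = kMR²(a/R) gives f = kMa.
These give a = g sinθ/(1+k) and the required friction f = kMg sinθ/(1+k).
The normal force is N = Mg cosθ, so μ_min = f/N = k tanθ/(1+k).
μ_min = (2/3) × tan12.2° / 1.667 ≈ 0.0865.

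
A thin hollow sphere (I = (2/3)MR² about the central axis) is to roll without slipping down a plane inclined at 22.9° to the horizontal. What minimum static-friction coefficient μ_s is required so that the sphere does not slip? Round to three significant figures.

For this body I = (2/3)MR², i.e. k = I/(MR²) = 2/3.
Translational: Mg sinθ − f = Ma. Rotational about the CM: fR = Iα = kMRa, so f = kMa.
These give a = g sinθ/(1+k) and the required friction f = kMg sinθ/(1+k).
With N = Mg cosθ, the no-slip condition f ≤ μN gives μ_min = f/N = k tanθ/(1+k).
μ_min = (2/3) × tan22.9° / 1.667 ≈ 0.169.

μ_min ≈ 0.169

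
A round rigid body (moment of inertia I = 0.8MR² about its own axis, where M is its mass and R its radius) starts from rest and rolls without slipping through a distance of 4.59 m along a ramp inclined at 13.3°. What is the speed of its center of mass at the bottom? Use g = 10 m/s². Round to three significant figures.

With I = 0.8MR², the ratio k = I/(MR²) is 0.8.
The rolling condition ω = v/R makes the rotational term ½I(v/R)² = ½kMv², so KE_total = ½(1+k)Mv² = (9/10)Mv².
The vertical drop is h = L sinθ = 4.59 × sin13.3° = 1.056 m.
Setting Mgh = (9/10)Mv² gives v = √(2gh/(1+k)) = √(2·10·1.056/1.8) ≈ 3.43 m/s.

v ≈ 3.43 m/s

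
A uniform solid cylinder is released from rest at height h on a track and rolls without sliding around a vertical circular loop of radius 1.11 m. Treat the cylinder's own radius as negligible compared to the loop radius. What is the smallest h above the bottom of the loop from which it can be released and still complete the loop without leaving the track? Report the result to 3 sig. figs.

For this body I = (1/2)MR², i.e. k = I/(MR²) = 0.5.
At the top of the loop, the minimum-contact condition is Mg = Mv_top²/r, so v_top² = gr.
With ω = v/R, the kinetic energy at speed v is ½(1+k)Mv² = (3/4)Mv².
Energy conservation from release (height h) to the top (height 2r): Mgh = Mg(2r) + (3/4)M·gr.
Thus h_min = 2r + (1+k)r/2 = r(2 + 1.5/2) = 1.11 × 2.75 ≈ 3.05 m.

h_min ≈ 3.05 m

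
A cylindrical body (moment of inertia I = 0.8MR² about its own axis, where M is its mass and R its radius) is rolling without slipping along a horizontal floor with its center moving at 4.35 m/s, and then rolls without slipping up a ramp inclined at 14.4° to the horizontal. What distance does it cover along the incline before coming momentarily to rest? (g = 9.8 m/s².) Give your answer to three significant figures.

The moment of inertia is 0.8MR², giving k ≡ I/(MR²) = 0.8.
Pure rolling means v = ωR; then KE = ½Mv² + ½I(v/R)² = ½(1+k)Mv² = (9/10)Mv².
Setting this equal to Mgh gives the vertical rise h = (1+k)v₀²/(2g) = 1.8×4.35²/(2×9.8) = 1.738 m.
The distance along the slope is d = h/sinθ = 1.738/sin14.4° ≈ 6.99 m.

d ≈ 6.99 m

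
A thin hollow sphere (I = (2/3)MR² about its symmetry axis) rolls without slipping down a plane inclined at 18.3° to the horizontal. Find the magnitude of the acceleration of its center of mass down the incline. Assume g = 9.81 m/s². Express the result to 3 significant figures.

a ≈ 1.85 m/s²

With I = (2/3)MR², the ratio k = I/(MR²) is 2/3.
Along the incline Mg sinθ − f = Ma, and torque about the center fR = Iα = kMR²(a/R) gives f = kMa.
Eliminating f: Mg sinθ = (1+k)Ma, so a = g sinθ/(1+k) = 9.81 × sin18.3° / 1.667 ≈ 1.85 m/s².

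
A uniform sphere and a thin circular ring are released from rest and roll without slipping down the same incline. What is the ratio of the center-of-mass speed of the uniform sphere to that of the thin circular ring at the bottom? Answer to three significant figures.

v_ratio ≈ 1.20

Each satisfies Mgh = ½(1+k)Mv² with k = I/(MR²), so v ∝ 1/√(1+k).
For the uniform sphere k = 0.4; for the thin circular ring k = 1.
v₁/v₂ = √((1+k₂)/(1+k₁)) = √(2/1.4) ≈ 1.20.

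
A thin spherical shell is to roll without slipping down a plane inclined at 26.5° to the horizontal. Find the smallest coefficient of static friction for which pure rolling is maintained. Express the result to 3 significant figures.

The moment of inertia is (2/3)MR², giving k ≡ I/(MR²) = 2/3.
Along the incline Mg sinθ − f = Ma, and torque about the center fR = Iα = kMR²(a/R) gives f = kMa.
These give a = g sinθ/(1+k) and the required friction f = kMg sinθ/(1+k).
The normal force is N = Mg cosθ, so μ_min = f/N = k tanθ/(1+k).
μ_min = (2/3) × tan26.5° / 1.667 ≈ 0.199.

μ_min ≈ 0.199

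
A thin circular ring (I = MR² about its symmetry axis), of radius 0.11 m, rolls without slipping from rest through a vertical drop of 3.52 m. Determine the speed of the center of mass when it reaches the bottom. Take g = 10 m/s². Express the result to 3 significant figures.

v ≈ 5.93 m/s

With I = MR², the ratio k = I/(MR²) is 1.
Rolling without slipping gives ω = v/R, so the total kinetic energy is ½Mv² + ½Iω² = ½(1+k)Mv² = Mv².
Energy conservation: Mgh = Mv², so v = √(2gh/(1+k)) = √(2 × 10 × 3.52 / 2) ≈ 5.93 m/s.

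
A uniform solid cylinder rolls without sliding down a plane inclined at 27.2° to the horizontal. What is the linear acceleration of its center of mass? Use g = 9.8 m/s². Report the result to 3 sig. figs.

a ≈ 2.99 m/s²

The moment of inertia is (1/2)MR², giving k ≡ I/(MR²) = 0.5.
Newton's second law down the slope: Mg sinθ − f = Ma. The torque equation fR = Iα (with α = a/R) gives f = kMa.
Eliminating f: Mg sinθ = (1+k)Ma, so a = g sinθ/(1+k) = 9.8 × sin27.2° / 1.5 ≈ 2.99 m/s².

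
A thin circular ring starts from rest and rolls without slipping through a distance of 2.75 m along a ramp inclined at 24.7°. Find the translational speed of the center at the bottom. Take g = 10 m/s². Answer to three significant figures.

The moment of inertia is MR², giving k ≡ I/(MR²) = 1.
Since it rolls without slipping, ω = v/R and KE = ½Mv² + ½Iω² = ½(1+k)Mv² = Mv².
The vertical drop is h = L sinθ = 2.75 × sin24.7° = 1.149 m.
Energy conservation: Mgh = Mv², so v = √(2gh/(1+k)) = √(2 × 10 × 1.149 / 2) ≈ 3.39 m/s.

v ≈ 3.39 m/s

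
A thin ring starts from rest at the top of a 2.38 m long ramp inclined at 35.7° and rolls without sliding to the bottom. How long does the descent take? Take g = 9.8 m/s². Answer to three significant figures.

t ≈ 1.29 s

With I = MR², the ratio k = I/(MR²) is 1.
Along the incline Mg sinθ − f = Ma, and torque about the center fR = Iα = kMR²(a/R) gives f = kMa.
Hence a = g sinθ/(1+k) = 9.8×sin35.7°/2 = 2.859 m/s².
With constant a from rest, t = √(2L/a) = √(2·2.38/2.859) ≈ 1.29 s.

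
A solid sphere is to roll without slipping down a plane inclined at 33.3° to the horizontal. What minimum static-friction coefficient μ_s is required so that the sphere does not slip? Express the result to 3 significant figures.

The moment of inertia is (2/5)MR², giving k ≡ I/(MR²) = 0.4.
Translational: Mg sinθ − f = Ma. Rotational about the CM: fR = Iα = kMRa, so f = kMa.
These give a = g sinθ/(1+k) and the required friction f = kMg sinθ/(1+k).
With N = Mg cosθ, the no-slip condition f ≤ μN gives μ_min = f/N = k tanθ/(1+k).
μ_min = 0.4 × tan33.3° / 1.4 ≈ 0.188.

μ_min ≈ 0.188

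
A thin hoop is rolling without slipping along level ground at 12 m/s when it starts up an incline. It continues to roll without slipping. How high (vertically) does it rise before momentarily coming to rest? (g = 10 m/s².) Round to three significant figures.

h ≈ 14.4 m

Here I = MR², so the shape factor k = I/(MR²) = 1.
Pure rolling means v = ωR; then KE = ½Mv² + ½I(v/R)² = ½(1+k)Mv² = Mv².
At the top the kinetic energy is zero, so Mv₀² = Mgh.
Thus h = (1+k)v₀²/(2g) = 2 × 12² / (2 × 10) ≈ 14.4 m.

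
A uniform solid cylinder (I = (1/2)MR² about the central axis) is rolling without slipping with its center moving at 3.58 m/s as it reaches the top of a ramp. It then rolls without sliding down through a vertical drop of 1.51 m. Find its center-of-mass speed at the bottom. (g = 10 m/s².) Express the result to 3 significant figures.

v ≈ 5.74 m/s

With I = (1/2)MR², the ratio k = I/(MR²) is 0.5.
The rolling condition ω = v/R makes the rotational term ½I(v/R)² = ½kMv², so KE_total = ½(1+k)Mv² = (3/4)Mv².
Energy conservation: (3/4)Mv₀² + Mgh = (3/4)Mv², so v² = v₀² + 2gh/(1+k).
v = √(3.58² + 2×10×1.51/1.5) = √32.95 ≈ 5.74 m/s.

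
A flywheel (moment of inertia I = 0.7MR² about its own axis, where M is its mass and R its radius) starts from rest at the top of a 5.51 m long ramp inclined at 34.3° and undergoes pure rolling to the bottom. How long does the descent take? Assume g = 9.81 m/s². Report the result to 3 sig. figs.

t ≈ 1.84 s

With I = 0.7MR², the ratio k = I/(MR²) is 0.7.
Along the incline Mg sinθ − f = Ma, and torque about the center fR = Iα = kMR²(a/R) gives f = kMa.
Hence a = g sinθ/(1+k) = 9.81×sin34.3°/1.7 = 3.252 m/s².
With constant a from rest, t = √(2L/a) = √(2·5.51/3.252) ≈ 1.84 s.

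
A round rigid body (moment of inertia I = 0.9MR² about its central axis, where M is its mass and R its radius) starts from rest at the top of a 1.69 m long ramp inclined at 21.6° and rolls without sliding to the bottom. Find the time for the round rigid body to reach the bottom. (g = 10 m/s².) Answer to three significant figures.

The moment of inertia is 0.9MR², giving k ≡ I/(MR²) = 0.9.
Along the incline Mg sinθ − f = Ma, and torque about the center fR = Iα = kMR²(a/R) gives f = kMa.
Hence a = g sinθ/(1+k) = 10×sin21.6°/1.9 = 1.937 m/s².
Starting from rest, L = ½at², so t = √(2L/a) = √(2×1.69/1.937) ≈ 1.32 s.

t ≈ 1.32 s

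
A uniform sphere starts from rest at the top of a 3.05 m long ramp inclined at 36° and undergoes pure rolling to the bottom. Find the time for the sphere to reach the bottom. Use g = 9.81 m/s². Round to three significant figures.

Here I = (2/5)MR², so the shape factor k = I/(MR²) = 0.4.
Newton's second law down the slope: Mg sinθ − f = Ma. The torque equation fR = Iα (with α = a/R) gives f = kMa.
Hence a = g sinθ/(1+k) = 9.81×sin36°/1.4 = 4.119 m/s².
With constant a from rest, t = √(2L/a) = √(2·3.05/4.119) ≈ 1.22 s.

t ≈ 1.22 s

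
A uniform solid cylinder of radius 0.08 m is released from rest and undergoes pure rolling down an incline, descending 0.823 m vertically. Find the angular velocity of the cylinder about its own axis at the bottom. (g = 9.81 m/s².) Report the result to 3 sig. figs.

ω ≈ 41.0 rad/s

The moment of inertia is (1/2)MR², giving k ≡ I/(MR²) = 0.5.
Pure rolling means v = ωR; then KE = ½Mv² + ½I(v/R)² = ½(1+k)Mv² = (3/4)Mv².
Energy conservation Mgh = ½(1+k)Mv² gives v = √(2gh/(1+k)) = √(2 × 9.81 × 0.823 / 1.5) = 3.281 m/s.
The angular speed follows from ω = v/R = 3.281/0.08 ≈ 41.0 rad/s.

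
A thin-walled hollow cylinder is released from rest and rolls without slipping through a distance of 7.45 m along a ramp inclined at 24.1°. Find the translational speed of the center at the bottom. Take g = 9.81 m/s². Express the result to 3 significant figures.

v ≈ 5.46 m/s

For this body I = MR², i.e. k = I/(MR²) = 1.
The rolling condition ω = v/R makes the rotational term ½I(v/R)² = ½kMv², so KE_total = ½(1+k)Mv² = Mv².
The vertical drop is h = L sinθ = 7.45 × sin24.1° = 3.042 m.
Setting Mgh = Mv² gives v = √(2gh/(1+k)) = √(2·9.81·3.042/2) ≈ 5.46 m/s.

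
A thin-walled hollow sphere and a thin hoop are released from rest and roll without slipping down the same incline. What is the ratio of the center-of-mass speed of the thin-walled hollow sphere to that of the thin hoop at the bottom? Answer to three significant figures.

Each satisfies Mgh = ½(1+k)Mv² with k = I/(MR²), so v ∝ 1/√(1+k).
For the thin-walled hollow sphere k = 2/3; for the thin hoop k = 1.
v₁/v₂ = √((1+k₂)/(1+k₁)) = √(2/1.667) ≈ 1.10.

v_ratio ≈ 1.10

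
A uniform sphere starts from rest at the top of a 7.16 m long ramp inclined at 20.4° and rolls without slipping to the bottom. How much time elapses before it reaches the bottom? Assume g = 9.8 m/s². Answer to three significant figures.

t ≈ 2.42 s

For this body I = (2/5)MR², i.e. k = I/(MR²) = 0.4.
Newton's second law down the slope: Mg sinθ − f = Ma. The torque equation fR = Iα (with α = a/R) gives f = kMa.
Hence a = g sinθ/(1+k) = 9.8×sin20.4°/1.4 = 2.44 m/s².
Starting from rest, L = ½at², so t = √(2L/a) = √(2×7.16/2.44) ≈ 2.42 s.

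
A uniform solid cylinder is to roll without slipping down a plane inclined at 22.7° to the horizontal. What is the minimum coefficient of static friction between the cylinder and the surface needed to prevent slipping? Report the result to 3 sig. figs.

Here I = (1/2)MR², so the shape factor k = I/(MR²) = 0.5.
Newton's second law down the slope: Mg sinθ − f = Ma. The torque equation fR = Iα (with α = a/R) gives f = kMa.
These give a = g sinθ/(1+k) and the required friction f = kMg sinθ/(1+k).
The normal force is N = Mg cosθ, so μ_min = f/N = k tanθ/(1+k).
μ_min = 0.5 × tan22.7° / 1.5 ≈ 0.139.

μ_min ≈ 0.139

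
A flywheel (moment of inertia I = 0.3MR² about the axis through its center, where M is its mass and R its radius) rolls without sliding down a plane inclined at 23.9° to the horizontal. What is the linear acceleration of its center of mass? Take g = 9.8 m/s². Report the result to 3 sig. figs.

With I = 0.3MR², the ratio k = I/(MR²) is 0.3.
Newton's second law down the slope: Mg sinθ − f = Ma. The torque equation fR = Iα (with α = a/R) gives f = kMa.
Eliminating f: Mg sinθ = (1+k)Ma, so a = g sinθ/(1+k) = 9.8 × sin23.9° / 1.3 ≈ 3.05 m/s².

a ≈ 3.05 m/s²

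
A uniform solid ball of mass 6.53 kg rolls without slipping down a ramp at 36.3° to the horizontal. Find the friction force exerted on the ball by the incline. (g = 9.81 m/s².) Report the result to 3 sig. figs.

Here I = (2/5)MR², so the shape factor k = I/(MR²) = 0.4.
Translational: Mg sinθ − f = Ma. Rotational about the CM: fR = Iα = kMRa, so f = kMa.
Combining, a = g sinθ/(1+k) and f = kMa = kMg sinθ/(1+k).
f = 0.4 × 6.53 × 9.81 × sin36.3° / 1.4 ≈ 10.8 N.

f ≈ 10.8 N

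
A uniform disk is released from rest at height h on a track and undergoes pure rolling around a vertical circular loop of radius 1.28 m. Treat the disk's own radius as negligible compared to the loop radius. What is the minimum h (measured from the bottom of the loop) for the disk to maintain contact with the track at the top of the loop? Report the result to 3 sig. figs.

The moment of inertia is (1/2)MR², giving k ≡ I/(MR²) = 0.5.
At the top, contact is just lost when gravity alone supplies the centripetal force: Mg = Mv_top²/r, i.e. v_top² = gr.
With ω = v/R, the kinetic energy at speed v is ½(1+k)Mv² = (3/4)Mv².
Energy conservation from release (height h) to the top (height 2r): Mgh = Mg(2r) + (3/4)M·gr.
Thus h_min = 2r + (1+k)r/2 = r(2 + 1.5/2) = 1.28 × 2.75 ≈ 3.52 m.

h_min ≈ 3.52 m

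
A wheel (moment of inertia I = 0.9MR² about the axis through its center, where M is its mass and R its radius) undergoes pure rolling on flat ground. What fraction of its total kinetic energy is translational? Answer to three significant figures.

fraction ≈ 0.526

Here I = 0.9MR², so the shape factor k = I/(MR²) = 0.9.
With ω = v/R, KE_trans = ½Mv² and KE_rot = ½Iω² = ½kMv², so KE_total = ½(1+k)Mv².
The translational fraction is therefore 1/(1+k) = 1/1.9 ≈ 0.526.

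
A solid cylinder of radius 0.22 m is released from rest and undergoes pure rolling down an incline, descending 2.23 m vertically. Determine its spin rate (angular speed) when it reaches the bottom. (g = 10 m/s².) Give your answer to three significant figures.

Here I = (1/2)MR², so the shape factor k = I/(MR²) = 0.5.
Pure rolling means v = ωR; then KE = ½Mv² + ½I(v/R)² = ½(1+k)Mv² = (3/4)Mv².
Energy conservation Mgh = ½(1+k)Mv² gives v = √(2gh/(1+k)) = √(2 × 10 × 2.23 / 1.5) = 5.453 m/s.
Then ω = v/R = 5.453 / 0.22 ≈ 24.8 rad/s.

ω ≈ 24.8 rad/s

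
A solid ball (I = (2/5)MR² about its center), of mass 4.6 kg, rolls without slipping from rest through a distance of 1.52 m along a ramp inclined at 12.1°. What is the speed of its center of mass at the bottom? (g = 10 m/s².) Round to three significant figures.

For this body I = (2/5)MR², i.e. k = I/(MR²) = 0.4.
Since it rolls without slipping, ω = v/R and KE = ½Mv² + ½Iω² = ½(1+k)Mv² = (7/10)Mv².
The vertical drop is h = L sinθ = 1.52 × sin12.1° = 0.3186 m.
Energy conservation: Mgh = (7/10)Mv², so v = √(2gh/(1+k)) = √(2 × 10 × 0.3186 / 1.4) ≈ 2.13 m/s.

v ≈ 2.13 m/s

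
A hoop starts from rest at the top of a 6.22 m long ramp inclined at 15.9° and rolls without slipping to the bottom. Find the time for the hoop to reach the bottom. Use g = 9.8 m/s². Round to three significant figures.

t ≈ 3.04 s

For this body I = MR², i.e. k = I/(MR²) = 1.
Newton's second law down the slope: Mg sinθ − f = Ma. The torque equation fR = Iα (with α = a/R) gives f = kMa.
Hence a = g sinθ/(1+k) = 9.8×sin15.9°/2 = 1.342 m/s².
With constant a from rest, t = √(2L/a) = √(2·6.22/1.342) ≈ 3.04 s.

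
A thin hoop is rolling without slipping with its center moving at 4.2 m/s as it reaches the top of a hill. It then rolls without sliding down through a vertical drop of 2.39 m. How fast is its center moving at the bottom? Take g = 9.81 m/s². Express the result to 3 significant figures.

v ≈ 6.41 m/s

Here I = MR², so the shape factor k = I/(MR²) = 1.
Since it rolls without slipping, ω = v/R and KE = ½Mv² + ½Iω² = ½(1+k)Mv² = Mv².
Conserving energy between top and bottom: Mv² = Mv₀² + Mgh, hence v² = v₀² + 2gh/(1+k).
v = √(4.2² + 2×9.81×2.39/2) = √41.09 ≈ 6.41 m/s.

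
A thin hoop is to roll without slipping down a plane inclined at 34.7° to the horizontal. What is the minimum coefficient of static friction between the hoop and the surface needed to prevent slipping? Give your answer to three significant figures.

μ_min ≈ 0.346

Here I = MR², so the shape factor k = I/(MR²) = 1.
Along the incline Mg sinθ − f = Ma, and torque about the center fR = Iα = kMR²(a/R) gives f = kMa.
These give a = g sinθ/(1+k) and the required friction f = kMg sinθ/(1+k).
With N = Mg cosθ, the no-slip condition f ≤ μN gives μ_min = f/N = k tanθ/(1+k).
μ_min = 1 × tan34.7° / 2 ≈ 0.346.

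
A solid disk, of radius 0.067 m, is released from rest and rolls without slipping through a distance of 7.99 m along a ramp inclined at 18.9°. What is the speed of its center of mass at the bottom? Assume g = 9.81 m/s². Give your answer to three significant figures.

v ≈ 5.82 m/s

For this body I = (1/2)MR², i.e. k = I/(MR²) = 0.5.
Rolling without slipping gives ω = v/R, so the total kinetic energy is ½Mv² + ½Iω² = ½(1+k)Mv² = (3/4)Mv².
The vertical drop is h = L sinθ = 7.99 × sin18.9° = 2.588 m.
Setting Mgh = (3/4)Mv² gives v = √(2gh/(1+k)) = √(2·9.81·2.588/1.5) ≈ 5.82 m/s.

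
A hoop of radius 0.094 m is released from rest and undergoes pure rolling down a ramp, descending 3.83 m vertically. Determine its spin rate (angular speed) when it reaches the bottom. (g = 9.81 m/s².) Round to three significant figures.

Here I = MR², so the shape factor k = I/(MR²) = 1.
Rolling without slipping gives ω = v/R, so the total kinetic energy is ½Mv² + ½Iω² = ½(1+k)Mv² = Mv².
Energy conservation Mgh = ½(1+k)Mv² gives v = √(2gh/(1+k)) = √(2 × 9.81 × 3.83 / 2) = 6.13 m/s.
Then ω = v/R = 6.13 / 0.094 ≈ 65.2 rad/s.

ω ≈ 65.2 rad/s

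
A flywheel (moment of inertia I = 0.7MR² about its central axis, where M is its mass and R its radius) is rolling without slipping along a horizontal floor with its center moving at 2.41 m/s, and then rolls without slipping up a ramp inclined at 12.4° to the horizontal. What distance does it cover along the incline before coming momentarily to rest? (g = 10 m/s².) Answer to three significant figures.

With I = 0.7MR², the ratio k = I/(MR²) is 0.7.
Rolling without slipping gives ω = v/R, so the total kinetic energy is ½Mv² + ½Iω² = ½(1+k)Mv² = (17/20)Mv².
Setting this equal to Mgh gives the vertical rise h = (1+k)v₀²/(2g) = 1.7×2.41²/(2×10) = 0.4937 m.
Along the incline, d = h/sinθ = 0.4937/sin12.4° ≈ 2.30 m.

d ≈ 2.30 m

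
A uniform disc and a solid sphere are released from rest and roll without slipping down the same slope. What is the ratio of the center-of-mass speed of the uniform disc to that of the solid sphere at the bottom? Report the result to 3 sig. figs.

v_ratio ≈ 0.966

Each satisfies Mgh = ½(1+k)Mv² with k = I/(MR²), so v ∝ 1/√(1+k).
For the uniform disc k = 0.5; for the solid sphere k = 0.4.
v₁/v₂ = √((1+k₂)/(1+k₁)) = √(1.4/1.5) ≈ 0.966.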